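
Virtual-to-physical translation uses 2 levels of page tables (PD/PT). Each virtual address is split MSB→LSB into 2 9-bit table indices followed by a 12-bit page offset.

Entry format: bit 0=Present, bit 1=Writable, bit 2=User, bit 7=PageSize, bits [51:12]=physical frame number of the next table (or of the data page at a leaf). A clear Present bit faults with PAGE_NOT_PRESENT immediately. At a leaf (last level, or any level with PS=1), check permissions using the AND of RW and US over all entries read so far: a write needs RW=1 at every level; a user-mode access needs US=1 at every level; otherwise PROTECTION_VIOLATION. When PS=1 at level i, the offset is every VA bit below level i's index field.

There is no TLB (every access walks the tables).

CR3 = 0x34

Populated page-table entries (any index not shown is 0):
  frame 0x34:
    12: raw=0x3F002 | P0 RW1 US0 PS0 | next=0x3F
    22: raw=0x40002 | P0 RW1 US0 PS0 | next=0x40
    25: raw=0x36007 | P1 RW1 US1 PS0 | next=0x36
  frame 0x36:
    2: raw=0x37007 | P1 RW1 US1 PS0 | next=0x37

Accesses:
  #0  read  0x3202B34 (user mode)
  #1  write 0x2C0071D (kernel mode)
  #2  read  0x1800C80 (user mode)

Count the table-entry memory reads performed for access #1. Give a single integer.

Per-access translation:
#0 VA=0x3202B34 (r,user):
  L0 @0x34[25] → 0x36007  P=1,RW=1,US=1,PS=0
  L1 @0x36[2] → 0x37007  P=1,RW=1,US=1,PS=0
  ⇒ phys 0x37B34  [2 reads]
#1 VA=0x2C0071D (w,kernel):
  L0 @0x34[22] → 0x40002  P=0,RW=1,US=0,PS=0
  ⇒ fault: PAGE_NOT_PRESENT  — 1 lookups
#2 VA=0x1800C80 (r,user):
  L0 @0x34[12] → 0x3F002  P=0,RW=1,US=0,PS=0
  ⇒ fault: PAGE_NOT_PRESENT  — 1 lookups

Entries read for #1: 1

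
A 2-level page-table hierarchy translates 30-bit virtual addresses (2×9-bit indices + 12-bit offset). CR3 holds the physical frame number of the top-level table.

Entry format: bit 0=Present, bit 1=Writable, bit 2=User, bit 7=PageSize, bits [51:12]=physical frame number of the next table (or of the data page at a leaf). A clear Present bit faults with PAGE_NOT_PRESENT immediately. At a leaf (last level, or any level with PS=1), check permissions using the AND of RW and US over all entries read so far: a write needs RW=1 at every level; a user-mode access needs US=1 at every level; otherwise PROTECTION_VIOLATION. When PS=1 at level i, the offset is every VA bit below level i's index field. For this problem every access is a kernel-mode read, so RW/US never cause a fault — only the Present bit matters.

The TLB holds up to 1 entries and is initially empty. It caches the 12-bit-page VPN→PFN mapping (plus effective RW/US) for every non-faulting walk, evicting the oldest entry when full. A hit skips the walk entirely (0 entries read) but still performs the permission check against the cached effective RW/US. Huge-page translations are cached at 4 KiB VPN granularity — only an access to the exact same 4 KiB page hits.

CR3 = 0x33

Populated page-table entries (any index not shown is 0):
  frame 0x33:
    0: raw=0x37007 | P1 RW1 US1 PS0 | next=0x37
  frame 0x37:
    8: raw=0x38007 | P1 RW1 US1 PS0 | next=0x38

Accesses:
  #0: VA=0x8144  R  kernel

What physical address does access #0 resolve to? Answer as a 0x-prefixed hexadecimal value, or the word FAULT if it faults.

Per-access translation:
#0 VA=0x8144 (r,kernel):
  L0: frame=0x33 idx=0 entry=0x37007 [P=1 RW=1 US=1 PS=0]
  L1: frame=0x37 idx=8 entry=0x38007 [P=1 RW=1 US=1 PS=0]
  ⇒ phys 0x38144  [2 reads]

Access #0 PA: 0x38144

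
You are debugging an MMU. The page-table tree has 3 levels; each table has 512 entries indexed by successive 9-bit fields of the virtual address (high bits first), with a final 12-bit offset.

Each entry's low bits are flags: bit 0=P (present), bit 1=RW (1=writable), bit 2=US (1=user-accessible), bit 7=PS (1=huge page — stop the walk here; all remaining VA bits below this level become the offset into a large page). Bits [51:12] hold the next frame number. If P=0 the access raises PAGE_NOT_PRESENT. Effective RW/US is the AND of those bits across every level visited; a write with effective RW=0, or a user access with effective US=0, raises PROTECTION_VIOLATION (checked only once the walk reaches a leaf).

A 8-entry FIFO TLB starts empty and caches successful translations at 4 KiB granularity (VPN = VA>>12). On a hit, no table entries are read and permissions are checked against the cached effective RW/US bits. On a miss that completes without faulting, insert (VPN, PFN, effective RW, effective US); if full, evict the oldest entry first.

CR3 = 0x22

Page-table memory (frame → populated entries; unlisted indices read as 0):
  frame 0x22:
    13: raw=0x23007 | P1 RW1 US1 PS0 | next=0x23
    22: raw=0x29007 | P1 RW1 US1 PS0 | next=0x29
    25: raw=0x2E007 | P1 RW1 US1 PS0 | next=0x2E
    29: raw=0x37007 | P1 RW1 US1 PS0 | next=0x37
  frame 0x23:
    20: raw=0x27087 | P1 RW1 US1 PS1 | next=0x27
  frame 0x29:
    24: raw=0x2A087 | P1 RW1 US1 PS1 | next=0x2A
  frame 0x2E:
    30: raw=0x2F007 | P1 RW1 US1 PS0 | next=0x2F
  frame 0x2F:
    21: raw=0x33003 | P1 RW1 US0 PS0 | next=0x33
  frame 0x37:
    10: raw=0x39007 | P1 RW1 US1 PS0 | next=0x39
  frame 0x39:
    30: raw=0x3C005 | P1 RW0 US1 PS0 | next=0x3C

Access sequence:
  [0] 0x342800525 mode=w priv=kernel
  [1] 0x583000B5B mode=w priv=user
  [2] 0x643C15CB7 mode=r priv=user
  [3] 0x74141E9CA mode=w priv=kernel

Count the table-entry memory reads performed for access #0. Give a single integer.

Trace:
#0 VA=0x342800525 (w,kernel):
  lvl0: tbl 0x22, slot 13 ⇒ 0x23007 (P1/RW1/US1/PS0)
  lvl1: tbl 0x23, slot 20 ⇒ 0x27087 (P1/RW1/US1/PS1)
  ⇒ phys 0x27525 (huge @L1)  [2 reads]
#1 VA=0x583000B5B (w,user):
  lvl0: tbl 0x22, slot 22 ⇒ 0x29007 (P1/RW1/US1/PS0)
  lvl1: tbl 0x29, slot 24 ⇒ 0x2A087 (P1/RW1/US1/PS1)
  ⇒ phys 0x2AB5B (huge @L1)  [2 reads]
#2 VA=0x643C15CB7 (r,user):
  lvl0: tbl 0x22, slot 25 ⇒ 0x2E007 (P1/RW1/US1/PS0)
  lvl1: tbl 0x2E, slot 30 ⇒ 0x2F007 (P1/RW1/US1/PS0)
  lvl2: tbl 0x2F, slot 21 ⇒ 0x33003 (P1/RW1/US0/PS0)
  ⇒ fault: PROTECTION_VIOLATION  — 3 lookups
#3 VA=0x74141E9CA (w,kernel):
  lvl0: tbl 0x22, slot 29 ⇒ 0x37007 (P1/RW1/US1/PS0)
  lvl1: tbl 0x37, slot 10 ⇒ 0x39007 (P1/RW1/US1/PS0)
  lvl2: tbl 0x39, slot 30 ⇒ 0x3C005 (P1/RW0/US1/PS0)
  ⇒ fault: PROTECTION_VIOLATION  — 3 lookups

Entries read for #0: 2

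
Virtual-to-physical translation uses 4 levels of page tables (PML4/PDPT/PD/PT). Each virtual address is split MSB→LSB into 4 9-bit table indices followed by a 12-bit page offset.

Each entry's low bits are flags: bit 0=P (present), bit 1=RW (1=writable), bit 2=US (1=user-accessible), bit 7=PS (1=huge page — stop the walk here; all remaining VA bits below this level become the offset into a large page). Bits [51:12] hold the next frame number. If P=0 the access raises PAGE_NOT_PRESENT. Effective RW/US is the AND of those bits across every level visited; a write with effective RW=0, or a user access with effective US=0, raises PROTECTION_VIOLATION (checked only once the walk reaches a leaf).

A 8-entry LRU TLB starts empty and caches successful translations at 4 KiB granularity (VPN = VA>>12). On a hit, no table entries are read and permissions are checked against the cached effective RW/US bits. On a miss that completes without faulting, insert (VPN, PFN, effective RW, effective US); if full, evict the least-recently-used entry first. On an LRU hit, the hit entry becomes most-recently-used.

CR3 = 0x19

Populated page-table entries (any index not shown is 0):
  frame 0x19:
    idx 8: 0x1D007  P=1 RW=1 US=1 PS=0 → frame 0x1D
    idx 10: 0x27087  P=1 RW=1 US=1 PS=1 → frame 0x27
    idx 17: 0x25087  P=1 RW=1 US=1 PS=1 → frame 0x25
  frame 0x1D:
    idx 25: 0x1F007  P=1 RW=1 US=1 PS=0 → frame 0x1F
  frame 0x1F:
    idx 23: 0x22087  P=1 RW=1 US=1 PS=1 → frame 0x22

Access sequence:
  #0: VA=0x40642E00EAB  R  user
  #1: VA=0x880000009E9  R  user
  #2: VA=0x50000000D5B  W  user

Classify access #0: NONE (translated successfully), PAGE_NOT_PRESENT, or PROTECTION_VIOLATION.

Trace:
#0 VA=0x40642E00EAB (r,user):
  lvl0: tbl 0x19, slot 8 ⇒ 0x1D007 (P1/RW1/US1/PS0)
  lvl1: tbl 0x1D, slot 25 ⇒ 0x1F007 (P1/RW1/US1/PS0)
  lvl2: tbl 0x1F, slot 23 ⇒ 0x22087 (P1/RW1/US1/PS1)
  → PA=0x22EAB (huge @L2)  (3 entries read)
#1 VA=0x880000009E9 (r,user):
  lvl0: tbl 0x19, slot 17 ⇒ 0x25087 (P1/RW1/US1/PS1)
  → PA=0x259E9 (huge @L0)  (1 entries read)
#2 VA=0x50000000D5B (w,user):
  lvl0: tbl 0x19, slot 10 ⇒ 0x27087 (P1/RW1/US1/PS1)
  → PA=0x27D5B (huge @L0)  (1 entries read)

Access #0 fault: NONE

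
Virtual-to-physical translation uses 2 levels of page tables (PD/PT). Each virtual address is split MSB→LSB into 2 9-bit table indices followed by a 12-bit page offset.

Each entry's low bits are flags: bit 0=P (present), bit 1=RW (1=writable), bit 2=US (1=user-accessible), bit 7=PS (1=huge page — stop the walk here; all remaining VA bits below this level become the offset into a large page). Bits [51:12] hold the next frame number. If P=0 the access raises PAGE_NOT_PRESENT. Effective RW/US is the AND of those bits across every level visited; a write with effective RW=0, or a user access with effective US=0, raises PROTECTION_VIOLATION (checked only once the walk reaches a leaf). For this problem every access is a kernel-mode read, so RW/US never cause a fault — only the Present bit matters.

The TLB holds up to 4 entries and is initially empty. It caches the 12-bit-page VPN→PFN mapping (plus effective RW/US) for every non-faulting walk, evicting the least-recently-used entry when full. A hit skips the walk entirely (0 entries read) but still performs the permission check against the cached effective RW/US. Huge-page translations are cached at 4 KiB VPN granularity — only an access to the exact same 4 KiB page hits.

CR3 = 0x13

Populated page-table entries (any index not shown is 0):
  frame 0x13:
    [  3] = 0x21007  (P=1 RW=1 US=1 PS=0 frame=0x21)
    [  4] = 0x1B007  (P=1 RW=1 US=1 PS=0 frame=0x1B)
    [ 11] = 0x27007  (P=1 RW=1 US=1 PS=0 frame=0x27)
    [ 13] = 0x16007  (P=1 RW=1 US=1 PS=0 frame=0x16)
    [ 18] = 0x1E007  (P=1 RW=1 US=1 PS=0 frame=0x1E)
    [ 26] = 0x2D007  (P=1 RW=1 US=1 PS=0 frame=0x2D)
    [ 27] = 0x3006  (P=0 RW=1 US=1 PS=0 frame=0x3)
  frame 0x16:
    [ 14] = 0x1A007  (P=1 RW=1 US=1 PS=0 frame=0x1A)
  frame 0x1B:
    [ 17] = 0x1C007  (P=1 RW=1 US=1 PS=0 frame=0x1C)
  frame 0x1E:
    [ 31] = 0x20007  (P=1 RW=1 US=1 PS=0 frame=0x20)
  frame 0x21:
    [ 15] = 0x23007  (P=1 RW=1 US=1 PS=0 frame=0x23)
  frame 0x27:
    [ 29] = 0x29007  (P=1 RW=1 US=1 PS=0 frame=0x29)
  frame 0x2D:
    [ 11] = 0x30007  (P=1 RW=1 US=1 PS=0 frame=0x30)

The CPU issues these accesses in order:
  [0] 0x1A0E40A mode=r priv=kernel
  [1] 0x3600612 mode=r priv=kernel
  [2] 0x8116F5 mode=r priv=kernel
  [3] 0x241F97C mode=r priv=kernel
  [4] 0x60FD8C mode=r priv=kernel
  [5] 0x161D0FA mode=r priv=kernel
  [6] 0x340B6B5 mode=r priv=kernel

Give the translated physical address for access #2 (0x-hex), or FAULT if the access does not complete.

Per-access translation:
#0 VA=0x1A0E40A (r,kernel):
  lvl0: tbl 0x13, slot 13 ⇒ 0x16007 (P1/RW1/US1/PS0)
  lvl1: tbl 0x16, slot 14 ⇒ 0x1A007 (P1/RW1/US1/PS0)
  ✓ 0x1A40A  — 2 lookups
#1 VA=0x3600612 (r,kernel):
  lvl0: tbl 0x13, slot 27 ⇒ 0x3006 (P0/RW1/US1/PS0)
  ⇒ fault: PAGE_NOT_PRESENT  — 1 lookups
#2 VA=0x8116F5 (r,kernel):
  lvl0: tbl 0x13, slot 4 ⇒ 0x1B007 (P1/RW1/US1/PS0)
  lvl1: tbl 0x1B, slot 17 ⇒ 0x1C007 (P1/RW1/US1/PS0)
  ✓ 0x1C6F5  — 2 lookups
#3 VA=0x241F97C (r,kernel):
  lvl0: tbl 0x13, slot 18 ⇒ 0x1E007 (P1/RW1/US1/PS0)
  lvl1: tbl 0x1E, slot 31 ⇒ 0x20007 (P1/RW1/US1/PS0)
  ✓ 0x2097C  — 2 lookups
#4 VA=0x60FD8C (r,kernel):
  lvl0: tbl 0x13, slot 3 ⇒ 0x21007 (P1/RW1/US1/PS0)
  lvl1: tbl 0x21, slot 15 ⇒ 0x23007 (P1/RW1/US1/PS0)
  ✓ 0x23D8C  — 2 lookups
#5 VA=0x161D0FA (r,kernel):
  lvl0: tbl 0x13, slot 11 ⇒ 0x27007 (P1/RW1/US1/PS0)
  lvl1: tbl 0x27, slot 29 ⇒ 0x29007 (P1/RW1/US1/PS0)
  ✓ 0x290FA  — 2 lookups
#6 VA=0x340B6B5 (r,kernel):
  lvl0: tbl 0x13, slot 26 ⇒ 0x2D007 (P1/RW1/US1/PS0)
  lvl1: tbl 0x2D, slot 11 ⇒ 0x30007 (P1/RW1/US1/PS0)
  ✓ 0x306B5  — 2 lookups

Access #2 PA: 0x1C6F5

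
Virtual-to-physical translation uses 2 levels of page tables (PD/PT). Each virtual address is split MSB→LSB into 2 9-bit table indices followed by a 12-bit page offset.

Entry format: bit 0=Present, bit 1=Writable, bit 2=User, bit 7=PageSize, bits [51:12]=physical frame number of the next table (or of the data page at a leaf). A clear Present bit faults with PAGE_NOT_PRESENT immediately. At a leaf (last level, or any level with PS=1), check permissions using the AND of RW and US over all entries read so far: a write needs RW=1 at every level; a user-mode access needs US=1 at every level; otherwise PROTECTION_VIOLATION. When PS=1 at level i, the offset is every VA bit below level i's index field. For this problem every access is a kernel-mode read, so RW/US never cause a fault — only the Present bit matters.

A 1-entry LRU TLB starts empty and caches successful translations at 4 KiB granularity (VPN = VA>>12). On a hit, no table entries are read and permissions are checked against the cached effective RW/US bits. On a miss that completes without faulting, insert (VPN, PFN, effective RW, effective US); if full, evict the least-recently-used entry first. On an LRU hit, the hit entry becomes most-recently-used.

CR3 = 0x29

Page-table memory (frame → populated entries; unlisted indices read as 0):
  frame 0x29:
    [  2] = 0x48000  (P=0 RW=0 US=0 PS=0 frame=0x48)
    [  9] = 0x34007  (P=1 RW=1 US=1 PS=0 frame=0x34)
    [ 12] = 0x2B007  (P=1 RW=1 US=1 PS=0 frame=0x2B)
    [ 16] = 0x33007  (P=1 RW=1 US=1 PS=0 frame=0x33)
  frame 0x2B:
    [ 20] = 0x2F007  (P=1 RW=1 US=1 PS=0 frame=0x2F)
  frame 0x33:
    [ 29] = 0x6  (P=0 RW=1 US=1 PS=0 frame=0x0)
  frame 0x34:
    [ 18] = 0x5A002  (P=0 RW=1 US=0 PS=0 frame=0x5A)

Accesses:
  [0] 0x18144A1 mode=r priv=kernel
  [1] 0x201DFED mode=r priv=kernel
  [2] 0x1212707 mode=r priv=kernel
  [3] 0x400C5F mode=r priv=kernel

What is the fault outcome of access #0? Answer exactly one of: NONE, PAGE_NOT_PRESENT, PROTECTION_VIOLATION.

Per-access translation:
#0 VA=0x18144A1 (r,kernel):
  [0] read 0x29 idx=12: raw=0x2B007 flags P=1 W=1 U=1 S=0
  [1] read 0x2B idx=20: raw=0x2F007 flags P=1 W=1 U=1 S=0
  ⇒ phys 0x2F4A1  [2 reads]
#1 VA=0x201DFED (r,kernel):
  [0] read 0x29 idx=16: raw=0x33007 flags P=1 W=1 U=1 S=0
  [1] read 0x33 idx=29: raw=0x6 flags P=0 W=1 U=1 S=0
  ⇒ fault: PAGE_NOT_PRESENT  — 2 lookups
#2 VA=0x1212707 (r,kernel):
  [0] read 0x29 idx=9: raw=0x34007 flags P=1 W=1 U=1 S=0
  [1] read 0x34 idx=18: raw=0x5A002 flags P=0 W=1 U=0 S=0
  ⇒ fault: PAGE_NOT_PRESENT  — 2 lookups
#3 VA=0x400C5F (r,kernel):
  [0] read 0x29 idx=2: raw=0x48000 flags P=0 W=0 U=0 S=0
  ⇒ fault: PAGE_NOT_PRESENT  — 1 lookups

Access #0 fault: NONE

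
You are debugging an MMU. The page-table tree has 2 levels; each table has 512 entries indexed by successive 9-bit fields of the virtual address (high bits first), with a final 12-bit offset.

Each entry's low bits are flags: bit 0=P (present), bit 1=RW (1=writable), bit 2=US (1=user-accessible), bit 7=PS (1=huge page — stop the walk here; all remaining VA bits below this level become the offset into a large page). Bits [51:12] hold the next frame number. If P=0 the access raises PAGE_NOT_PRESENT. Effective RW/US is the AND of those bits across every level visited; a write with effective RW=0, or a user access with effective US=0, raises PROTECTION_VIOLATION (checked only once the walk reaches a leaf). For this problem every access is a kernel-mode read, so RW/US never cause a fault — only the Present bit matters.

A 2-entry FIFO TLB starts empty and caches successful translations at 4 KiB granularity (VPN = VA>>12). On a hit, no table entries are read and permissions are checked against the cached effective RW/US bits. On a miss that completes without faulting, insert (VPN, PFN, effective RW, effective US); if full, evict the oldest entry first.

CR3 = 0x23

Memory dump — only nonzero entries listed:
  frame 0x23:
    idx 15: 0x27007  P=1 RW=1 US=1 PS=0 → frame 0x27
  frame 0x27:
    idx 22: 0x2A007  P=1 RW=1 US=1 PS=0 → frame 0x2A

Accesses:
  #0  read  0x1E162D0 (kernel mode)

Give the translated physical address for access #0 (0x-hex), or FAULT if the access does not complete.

Per-access translation:
#0 VA=0x1E162D0 (r,kernel):
  [0] read 0x23 idx=15: raw=0x27007 flags P=1 W=1 U=1 S=0
  [1] read 0x27 idx=22: raw=0x2A007 flags P=1 W=1 U=1 S=0
  → PA=0x2A2D0  (2 entries read)

Access #0 PA: 0x2A2D0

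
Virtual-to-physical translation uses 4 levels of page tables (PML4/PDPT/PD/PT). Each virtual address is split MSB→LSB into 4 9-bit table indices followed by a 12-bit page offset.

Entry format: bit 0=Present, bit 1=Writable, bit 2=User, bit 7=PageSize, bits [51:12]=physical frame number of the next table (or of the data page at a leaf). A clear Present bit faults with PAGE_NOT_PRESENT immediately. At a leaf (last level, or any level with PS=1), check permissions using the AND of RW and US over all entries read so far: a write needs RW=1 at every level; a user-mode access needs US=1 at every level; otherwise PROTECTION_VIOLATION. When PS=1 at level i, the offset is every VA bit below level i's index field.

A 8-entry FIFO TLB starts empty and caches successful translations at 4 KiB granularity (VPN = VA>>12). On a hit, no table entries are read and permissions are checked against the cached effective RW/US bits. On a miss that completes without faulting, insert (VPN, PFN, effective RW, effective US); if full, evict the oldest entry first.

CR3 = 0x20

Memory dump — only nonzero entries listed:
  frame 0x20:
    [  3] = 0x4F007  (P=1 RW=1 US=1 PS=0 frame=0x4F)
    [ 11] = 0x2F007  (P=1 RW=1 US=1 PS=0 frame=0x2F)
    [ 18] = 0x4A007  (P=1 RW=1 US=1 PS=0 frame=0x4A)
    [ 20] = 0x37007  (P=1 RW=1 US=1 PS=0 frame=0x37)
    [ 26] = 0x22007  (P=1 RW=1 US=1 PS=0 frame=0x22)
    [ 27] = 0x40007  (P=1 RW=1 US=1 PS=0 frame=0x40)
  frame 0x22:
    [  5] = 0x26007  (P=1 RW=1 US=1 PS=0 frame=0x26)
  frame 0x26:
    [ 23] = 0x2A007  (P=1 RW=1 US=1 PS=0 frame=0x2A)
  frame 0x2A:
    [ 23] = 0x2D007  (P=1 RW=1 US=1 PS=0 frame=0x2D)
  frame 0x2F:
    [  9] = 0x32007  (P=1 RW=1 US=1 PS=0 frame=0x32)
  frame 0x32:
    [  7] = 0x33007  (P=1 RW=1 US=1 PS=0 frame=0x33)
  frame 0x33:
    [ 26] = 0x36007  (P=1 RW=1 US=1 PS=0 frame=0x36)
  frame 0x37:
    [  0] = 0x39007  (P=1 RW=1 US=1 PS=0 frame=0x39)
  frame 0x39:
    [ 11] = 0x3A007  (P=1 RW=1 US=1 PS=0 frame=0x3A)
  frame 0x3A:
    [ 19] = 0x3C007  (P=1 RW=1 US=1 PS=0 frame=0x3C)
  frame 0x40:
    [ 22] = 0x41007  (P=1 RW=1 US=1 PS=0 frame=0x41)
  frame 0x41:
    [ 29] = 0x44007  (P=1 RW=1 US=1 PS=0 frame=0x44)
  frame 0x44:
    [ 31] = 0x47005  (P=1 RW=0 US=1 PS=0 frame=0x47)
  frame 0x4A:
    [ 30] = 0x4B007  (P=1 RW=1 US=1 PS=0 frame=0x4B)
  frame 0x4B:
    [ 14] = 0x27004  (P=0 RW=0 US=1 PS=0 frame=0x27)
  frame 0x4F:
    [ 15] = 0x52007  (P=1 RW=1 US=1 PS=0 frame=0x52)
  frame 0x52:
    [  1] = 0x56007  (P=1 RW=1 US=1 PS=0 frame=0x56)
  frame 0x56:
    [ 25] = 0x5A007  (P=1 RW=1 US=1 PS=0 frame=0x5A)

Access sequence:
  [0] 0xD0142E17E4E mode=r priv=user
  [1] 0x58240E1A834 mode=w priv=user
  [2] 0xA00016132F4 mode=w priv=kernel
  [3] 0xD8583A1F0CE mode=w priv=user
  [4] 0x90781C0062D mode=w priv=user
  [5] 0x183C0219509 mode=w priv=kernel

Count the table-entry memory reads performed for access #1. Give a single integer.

Walk each access:
#0 VA=0xD0142E17E4E (r,user):
  L0: frame=0x20 idx=26 entry=0x22007 [P=1 RW=1 US=1 PS=0]
  L1: frame=0x22 idx=5 entry=0x26007 [P=1 RW=1 US=1 PS=0]
  L2: frame=0x26 idx=23 entry=0x2A007 [P=1 RW=1 US=1 PS=0]
  L3: frame=0x2A idx=23 entry=0x2D007 [P=1 RW=1 US=1 PS=0]
  ⇒ phys 0x2DE4E  [4 reads]
#1 VA=0x58240E1A834 (w,user):
  L0: frame=0x20 idx=11 entry=0x2F007 [P=1 RW=1 US=1 PS=0]
  L1: frame=0x2F idx=9 entry=0x32007 [P=1 RW=1 US=1 PS=0]
  L2: frame=0x32 idx=7 entry=0x33007 [P=1 RW=1 US=1 PS=0]
  L3: frame=0x33 idx=26 entry=0x36007 [P=1 RW=1 US=1 PS=0]
  ⇒ phys 0x36834  [4 reads]
#2 VA=0xA00016132F4 (w,kernel):
  L0: frame=0x20 idx=20 entry=0x37007 [P=1 RW=1 US=1 PS=0]
  L1: frame=0x37 idx=0 entry=0x39007 [P=1 RW=1 US=1 PS=0]
  L2: frame=0x39 idx=11 entry=0x3A007 [P=1 RW=1 US=1 PS=0]
  L3: frame=0x3A idx=19 entry=0x3C007 [P=1 RW=1 US=1 PS=0]
  ⇒ phys 0x3C2F4  [4 reads]
#3 VA=0xD8583A1F0CE (w,user):
  L0: frame=0x20 idx=27 entry=0x40007 [P=1 RW=1 US=1 PS=0]
  L1: frame=0x40 idx=22 entry=0x41007 [P=1 RW=1 US=1 PS=0]
  L2: frame=0x41 idx=29 entry=0x44007 [P=1 RW=1 US=1 PS=0]
  L3: frame=0x44 idx=31 entry=0x47005 [P=1 RW=0 US=1 PS=0]
  ✗ PROTECTION_VIOLATION  [4 reads]
#4 VA=0x90781C0062D (w,user):
  L0: frame=0x20 idx=18 entry=0x4A007 [P=1 RW=1 US=1 PS=0]
  L1: frame=0x4A idx=30 entry=0x4B007 [P=1 RW=1 US=1 PS=0]
  L2: frame=0x4B idx=14 entry=0x27004 [P=0 RW=0 US=1 PS=0]
  ✗ PAGE_NOT_PRESENT  [3 reads]
#5 VA=0x183C0219509 (w,kernel):
  L0: frame=0x20 idx=3 entry=0x4F007 [P=1 RW=1 US=1 PS=0]
  L1: frame=0x4F idx=15 entry=0x52007 [P=1 RW=1 US=1 PS=0]
  L2: frame=0x52 idx=1 entry=0x56007 [P=1 RW=1 US=1 PS=0]
  L3: frame=0x56 idx=25 entry=0x5A007 [P=1 RW=1 US=1 PS=0]
  ⇒ phys 0x5A509  [4 reads]

Entries read for #1: 4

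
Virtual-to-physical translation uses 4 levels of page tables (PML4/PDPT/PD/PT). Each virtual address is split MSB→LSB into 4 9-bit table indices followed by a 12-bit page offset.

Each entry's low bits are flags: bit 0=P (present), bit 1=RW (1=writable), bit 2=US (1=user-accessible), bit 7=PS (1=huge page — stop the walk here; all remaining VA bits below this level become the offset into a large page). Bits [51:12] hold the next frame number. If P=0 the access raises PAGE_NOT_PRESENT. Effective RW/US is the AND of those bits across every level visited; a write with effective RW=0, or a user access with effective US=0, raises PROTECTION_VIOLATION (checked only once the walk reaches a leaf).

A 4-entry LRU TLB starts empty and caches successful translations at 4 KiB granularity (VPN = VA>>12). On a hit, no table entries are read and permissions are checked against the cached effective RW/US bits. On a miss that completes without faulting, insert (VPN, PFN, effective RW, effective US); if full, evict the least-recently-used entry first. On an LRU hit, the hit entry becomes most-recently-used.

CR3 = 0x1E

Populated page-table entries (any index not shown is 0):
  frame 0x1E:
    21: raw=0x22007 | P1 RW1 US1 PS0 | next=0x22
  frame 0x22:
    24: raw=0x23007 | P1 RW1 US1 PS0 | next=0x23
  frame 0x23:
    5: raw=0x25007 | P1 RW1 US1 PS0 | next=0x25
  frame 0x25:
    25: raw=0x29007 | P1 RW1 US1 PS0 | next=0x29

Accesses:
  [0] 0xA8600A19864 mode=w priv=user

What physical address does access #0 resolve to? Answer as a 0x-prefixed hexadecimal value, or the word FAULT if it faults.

Walk each access:
#0 VA=0xA8600A19864 (w,user):
  L0 @0x1E[21] → 0x22007  P=1,RW=1,US=1,PS=0
  L1 @0x22[24] → 0x23007  P=1,RW=1,US=1,PS=0
  L2 @0x23[5] → 0x25007  P=1,RW=1,US=1,PS=0
  L3 @0x25[25] → 0x29007  P=1,RW=1,US=1,PS=0
  ✓ 0x29864  — 4 lookups

Access #0 PA: 0x29864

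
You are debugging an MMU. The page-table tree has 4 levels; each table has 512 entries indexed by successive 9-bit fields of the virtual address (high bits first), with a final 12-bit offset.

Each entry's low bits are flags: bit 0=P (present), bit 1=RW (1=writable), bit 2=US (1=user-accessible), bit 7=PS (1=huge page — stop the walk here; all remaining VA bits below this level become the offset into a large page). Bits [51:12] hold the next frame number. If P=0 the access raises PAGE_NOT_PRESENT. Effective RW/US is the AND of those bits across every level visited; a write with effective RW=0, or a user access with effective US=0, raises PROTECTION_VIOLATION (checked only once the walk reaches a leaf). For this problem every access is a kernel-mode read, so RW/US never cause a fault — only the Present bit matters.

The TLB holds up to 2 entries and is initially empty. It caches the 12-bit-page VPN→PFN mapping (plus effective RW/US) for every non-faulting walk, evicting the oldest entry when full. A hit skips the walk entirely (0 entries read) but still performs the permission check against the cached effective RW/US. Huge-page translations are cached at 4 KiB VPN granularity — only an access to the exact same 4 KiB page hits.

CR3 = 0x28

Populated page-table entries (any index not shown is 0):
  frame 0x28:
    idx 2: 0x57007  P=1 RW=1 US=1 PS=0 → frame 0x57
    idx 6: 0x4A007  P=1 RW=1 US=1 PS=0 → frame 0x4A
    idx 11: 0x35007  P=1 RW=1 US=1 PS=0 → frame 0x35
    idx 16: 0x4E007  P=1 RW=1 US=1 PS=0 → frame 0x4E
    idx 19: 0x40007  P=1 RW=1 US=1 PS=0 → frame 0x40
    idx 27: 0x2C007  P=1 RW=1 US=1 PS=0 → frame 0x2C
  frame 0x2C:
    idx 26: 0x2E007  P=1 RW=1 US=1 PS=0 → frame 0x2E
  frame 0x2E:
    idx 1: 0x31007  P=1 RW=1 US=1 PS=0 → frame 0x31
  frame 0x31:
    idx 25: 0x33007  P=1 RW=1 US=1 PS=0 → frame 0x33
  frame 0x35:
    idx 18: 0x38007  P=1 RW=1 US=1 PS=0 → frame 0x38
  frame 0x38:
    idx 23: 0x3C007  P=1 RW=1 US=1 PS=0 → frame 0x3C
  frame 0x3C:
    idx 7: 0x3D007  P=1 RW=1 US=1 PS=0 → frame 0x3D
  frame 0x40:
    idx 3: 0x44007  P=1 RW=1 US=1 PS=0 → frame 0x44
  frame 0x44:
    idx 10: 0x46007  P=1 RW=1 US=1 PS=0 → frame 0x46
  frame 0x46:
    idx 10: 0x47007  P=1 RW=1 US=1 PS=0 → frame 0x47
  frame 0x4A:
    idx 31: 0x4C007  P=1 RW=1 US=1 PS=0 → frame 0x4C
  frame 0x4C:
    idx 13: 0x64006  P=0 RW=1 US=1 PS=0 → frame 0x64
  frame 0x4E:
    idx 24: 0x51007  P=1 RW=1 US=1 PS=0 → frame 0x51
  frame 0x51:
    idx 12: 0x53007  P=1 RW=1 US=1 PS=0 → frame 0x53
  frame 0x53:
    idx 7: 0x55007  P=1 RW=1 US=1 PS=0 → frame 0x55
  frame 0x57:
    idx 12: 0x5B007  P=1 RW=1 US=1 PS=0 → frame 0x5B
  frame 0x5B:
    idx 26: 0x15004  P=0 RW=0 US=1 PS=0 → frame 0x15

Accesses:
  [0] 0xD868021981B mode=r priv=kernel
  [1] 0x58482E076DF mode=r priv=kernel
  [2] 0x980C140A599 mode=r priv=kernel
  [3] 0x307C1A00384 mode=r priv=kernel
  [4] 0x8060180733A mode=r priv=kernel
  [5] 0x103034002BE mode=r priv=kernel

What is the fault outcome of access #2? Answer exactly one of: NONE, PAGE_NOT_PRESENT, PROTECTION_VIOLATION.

Per-access translation:
#0 VA=0xD868021981B (r,kernel):
  [0] read 0x28 idx=27: raw=0x2C007 flags P=1 W=1 U=1 S=0
  [1] read 0x2C idx=26: raw=0x2E007 flags P=1 W=1 U=1 S=0
  [2] read 0x2E idx=1: raw=0x31007 flags P=1 W=1 U=1 S=0
  [3] read 0x31 idx=25: raw=0x33007 flags P=1 W=1 U=1 S=0
  → PA=0x3381B  (4 entries read)
#1 VA=0x58482E076DF (r,kernel):
  [0] read 0x28 idx=11: raw=0x35007 flags P=1 W=1 U=1 S=0
  [1] read 0x35 idx=18: raw=0x38007 flags P=1 W=1 U=1 S=0
  [2] read 0x38 idx=23: raw=0x3C007 flags P=1 W=1 U=1 S=0
  [3] read 0x3C idx=7: raw=0x3D007 flags P=1 W=1 U=1 S=0
  → PA=0x3D6DF  (4 entries read)
#2 VA=0x980C140A599 (r,kernel):
  [0] read 0x28 idx=19: raw=0x40007 flags P=1 W=1 U=1 S=0
  [1] read 0x40 idx=3: raw=0x44007 flags P=1 W=1 U=1 S=0
  [2] read 0x44 idx=10: raw=0x46007 flags P=1 W=1 U=1 S=0
  [3] read 0x46 idx=10: raw=0x47007 flags P=1 W=1 U=1 S=0
  → PA=0x47599  (4 entries read)
#3 VA=0x307C1A00384 (r,kernel):
  [0] read 0x28 idx=6: raw=0x4A007 flags P=1 W=1 U=1 S=0
  [1] read 0x4A idx=31: raw=0x4C007 flags P=1 W=1 U=1 S=0
  [2] read 0x4C idx=13: raw=0x64006 flags P=0 W=1 U=1 S=0
  ⇒ fault: PAGE_NOT_PRESENT  — 3 lookups
#4 VA=0x8060180733A (r,kernel):
  [0] read 0x28 idx=16: raw=0x4E007 flags P=1 W=1 U=1 S=0
  [1] read 0x4E idx=24: raw=0x51007 flags P=1 W=1 U=1 S=0
  [2] read 0x51 idx=12: raw=0x53007 flags P=1 W=1 U=1 S=0
  [3] read 0x53 idx=7: raw=0x55007 flags P=1 W=1 U=1 S=0
  → PA=0x5533A  (4 entries read)
#5 VA=0x103034002BE (r,kernel):
  [0] read 0x28 idx=2: raw=0x57007 flags P=1 W=1 U=1 S=0
  [1] read 0x57 idx=12: raw=0x5B007 flags P=1 W=1 U=1 S=0
  [2] read 0x5B idx=26: raw=0x15004 flags P=0 W=0 U=1 S=0
  ⇒ fault: PAGE_NOT_PRESENT  — 3 lookups

Access #2 fault: NONE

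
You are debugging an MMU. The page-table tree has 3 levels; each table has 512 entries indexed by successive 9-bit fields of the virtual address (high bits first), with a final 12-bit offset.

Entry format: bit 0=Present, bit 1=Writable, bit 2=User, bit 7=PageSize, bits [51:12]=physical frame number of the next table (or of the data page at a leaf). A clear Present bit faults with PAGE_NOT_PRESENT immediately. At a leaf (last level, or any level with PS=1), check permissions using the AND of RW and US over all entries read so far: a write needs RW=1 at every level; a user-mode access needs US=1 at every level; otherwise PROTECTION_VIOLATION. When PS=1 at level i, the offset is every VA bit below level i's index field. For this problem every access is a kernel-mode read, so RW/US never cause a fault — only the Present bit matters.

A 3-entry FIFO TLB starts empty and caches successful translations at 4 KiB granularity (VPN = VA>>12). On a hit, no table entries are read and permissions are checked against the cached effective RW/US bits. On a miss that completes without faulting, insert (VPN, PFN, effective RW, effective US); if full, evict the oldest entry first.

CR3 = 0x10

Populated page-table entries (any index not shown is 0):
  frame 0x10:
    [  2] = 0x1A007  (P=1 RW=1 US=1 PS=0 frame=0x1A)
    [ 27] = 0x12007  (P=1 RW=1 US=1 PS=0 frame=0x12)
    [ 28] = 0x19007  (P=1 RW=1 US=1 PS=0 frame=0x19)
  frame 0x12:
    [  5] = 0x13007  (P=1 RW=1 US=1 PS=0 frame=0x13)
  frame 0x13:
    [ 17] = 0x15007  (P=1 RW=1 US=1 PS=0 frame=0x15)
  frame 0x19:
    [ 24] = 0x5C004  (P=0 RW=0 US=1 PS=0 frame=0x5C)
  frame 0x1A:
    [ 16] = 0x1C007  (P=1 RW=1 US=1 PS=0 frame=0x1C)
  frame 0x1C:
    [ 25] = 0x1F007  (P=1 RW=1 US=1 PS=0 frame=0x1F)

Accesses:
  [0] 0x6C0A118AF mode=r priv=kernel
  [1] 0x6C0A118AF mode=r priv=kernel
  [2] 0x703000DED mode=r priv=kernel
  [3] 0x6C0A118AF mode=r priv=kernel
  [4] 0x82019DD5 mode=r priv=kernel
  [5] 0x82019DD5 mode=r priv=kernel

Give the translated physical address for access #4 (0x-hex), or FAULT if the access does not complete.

Per-access translation:
#0 VA=0x6C0A118AF (r,kernel):
  lvl0: tbl 0x10, slot 27 ⇒ 0x12007 (P1/RW1/US1/PS0)
  lvl1: tbl 0x12, slot 5 ⇒ 0x13007 (P1/RW1/US1/PS0)
  lvl2: tbl 0x13, slot 17 ⇒ 0x15007 (P1/RW1/US1/PS0)
  → PA=0x158AF  (3 entries read)
#1 VA=0x6C0A118AF (r,kernel):
  TLB hit vpn=0x6C0A11 → PA=0x158AF
#2 VA=0x703000DED (r,kernel):
  lvl0: tbl 0x10, slot 28 ⇒ 0x19007 (P1/RW1/US1/PS0)
  lvl1: tbl 0x19, slot 24 ⇒ 0x5C004 (P0/RW0/US1/PS0)
  → PAGE_NOT_PRESENT  (2 entries read)
#3 VA=0x6C0A118AF (r,kernel):
  TLB hit vpn=0x6C0A11 → PA=0x158AF
#4 VA=0x82019DD5 (r,kernel):
  lvl0: tbl 0x10, slot 2 ⇒ 0x1A007 (P1/RW1/US1/PS0)
  lvl1: tbl 0x1A, slot 16 ⇒ 0x1C007 (P1/RW1/US1/PS0)
  lvl2: tbl 0x1C, slot 25 ⇒ 0x1F007 (P1/RW1/US1/PS0)
  → PA=0x1FDD5  (3 entries read)
#5 VA=0x82019DD5 (r,kernel):
  TLB hit vpn=0x82019 → PA=0x1FDD5

Access #4 PA: 0x1FDD5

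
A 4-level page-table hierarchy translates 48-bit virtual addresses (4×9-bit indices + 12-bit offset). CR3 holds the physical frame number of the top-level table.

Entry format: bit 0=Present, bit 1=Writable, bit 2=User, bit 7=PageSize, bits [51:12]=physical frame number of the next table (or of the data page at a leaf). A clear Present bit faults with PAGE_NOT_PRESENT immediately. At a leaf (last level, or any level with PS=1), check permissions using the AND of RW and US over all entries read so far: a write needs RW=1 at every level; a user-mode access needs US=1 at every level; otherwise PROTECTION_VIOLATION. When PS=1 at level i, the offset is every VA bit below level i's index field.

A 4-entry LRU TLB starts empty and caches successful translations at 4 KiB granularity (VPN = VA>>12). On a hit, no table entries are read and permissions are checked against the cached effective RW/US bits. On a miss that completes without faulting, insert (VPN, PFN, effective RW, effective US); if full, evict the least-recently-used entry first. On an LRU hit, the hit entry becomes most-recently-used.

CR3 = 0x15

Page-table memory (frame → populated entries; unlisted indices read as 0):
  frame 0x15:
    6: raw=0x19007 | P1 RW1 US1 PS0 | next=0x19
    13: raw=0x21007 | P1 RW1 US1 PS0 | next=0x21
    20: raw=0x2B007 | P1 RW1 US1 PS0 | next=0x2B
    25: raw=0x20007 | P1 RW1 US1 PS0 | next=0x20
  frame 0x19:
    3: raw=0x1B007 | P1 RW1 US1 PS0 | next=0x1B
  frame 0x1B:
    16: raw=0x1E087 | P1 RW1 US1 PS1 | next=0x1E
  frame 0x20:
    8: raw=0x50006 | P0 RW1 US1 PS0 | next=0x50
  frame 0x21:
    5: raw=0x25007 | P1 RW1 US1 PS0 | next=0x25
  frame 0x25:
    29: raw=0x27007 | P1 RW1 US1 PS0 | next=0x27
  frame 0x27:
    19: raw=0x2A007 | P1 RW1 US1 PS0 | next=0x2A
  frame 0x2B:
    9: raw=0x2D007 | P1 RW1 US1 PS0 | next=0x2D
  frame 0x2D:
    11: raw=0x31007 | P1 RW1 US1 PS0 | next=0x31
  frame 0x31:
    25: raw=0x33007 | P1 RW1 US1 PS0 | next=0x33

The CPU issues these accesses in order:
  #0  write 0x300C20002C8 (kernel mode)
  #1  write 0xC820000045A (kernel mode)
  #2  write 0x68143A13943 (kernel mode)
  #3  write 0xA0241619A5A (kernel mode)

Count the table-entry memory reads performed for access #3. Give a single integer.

Trace:
#0 VA=0x300C20002C8 (w,kernel):
  [0] read 0x15 idx=6: raw=0x19007 flags P=1 W=1 U=1 S=0
  [1] read 0x19 idx=3: raw=0x1B007 flags P=1 W=1 U=1 S=0
  [2] read 0x1B idx=16: raw=0x1E087 flags P=1 W=1 U=1 S=1
  → PA=0x1E2C8 (huge @L2)  (3 entries read)
#1 VA=0xC820000045A (w,kernel):
  [0] read 0x15 idx=25: raw=0x20007 flags P=1 W=1 U=1 S=0
  [1] read 0x20 idx=8: raw=0x50006 flags P=0 W=1 U=1 S=0
  → PAGE_NOT_PRESENT  (2 entries read)
#2 VA=0x68143A13943 (w,kernel):
  [0] read 0x15 idx=13: raw=0x21007 flags P=1 W=1 U=1 S=0
  [1] read 0x21 idx=5: raw=0x25007 flags P=1 W=1 U=1 S=0
  [2] read 0x25 idx=29: raw=0x27007 flags P=1 W=1 U=1 S=0
  [3] read 0x27 idx=19: raw=0x2A007 flags P=1 W=1 U=1 S=0
  → PA=0x2A943  (4 entries read)
#3 VA=0xA0241619A5A (w,kernel):
  [0] read 0x15 idx=20: raw=0x2B007 flags P=1 W=1 U=1 S=0
  [1] read 0x2B idx=9: raw=0x2D007 flags P=1 W=1 U=1 S=0
  [2] read 0x2D idx=11: raw=0x31007 flags P=1 W=1 U=1 S=0
  [3] read 0x31 idx=25: raw=0x33007 flags P=1 W=1 U=1 S=0
  → PA=0x33A5A  (4 entries read)

Entries read for #3: 4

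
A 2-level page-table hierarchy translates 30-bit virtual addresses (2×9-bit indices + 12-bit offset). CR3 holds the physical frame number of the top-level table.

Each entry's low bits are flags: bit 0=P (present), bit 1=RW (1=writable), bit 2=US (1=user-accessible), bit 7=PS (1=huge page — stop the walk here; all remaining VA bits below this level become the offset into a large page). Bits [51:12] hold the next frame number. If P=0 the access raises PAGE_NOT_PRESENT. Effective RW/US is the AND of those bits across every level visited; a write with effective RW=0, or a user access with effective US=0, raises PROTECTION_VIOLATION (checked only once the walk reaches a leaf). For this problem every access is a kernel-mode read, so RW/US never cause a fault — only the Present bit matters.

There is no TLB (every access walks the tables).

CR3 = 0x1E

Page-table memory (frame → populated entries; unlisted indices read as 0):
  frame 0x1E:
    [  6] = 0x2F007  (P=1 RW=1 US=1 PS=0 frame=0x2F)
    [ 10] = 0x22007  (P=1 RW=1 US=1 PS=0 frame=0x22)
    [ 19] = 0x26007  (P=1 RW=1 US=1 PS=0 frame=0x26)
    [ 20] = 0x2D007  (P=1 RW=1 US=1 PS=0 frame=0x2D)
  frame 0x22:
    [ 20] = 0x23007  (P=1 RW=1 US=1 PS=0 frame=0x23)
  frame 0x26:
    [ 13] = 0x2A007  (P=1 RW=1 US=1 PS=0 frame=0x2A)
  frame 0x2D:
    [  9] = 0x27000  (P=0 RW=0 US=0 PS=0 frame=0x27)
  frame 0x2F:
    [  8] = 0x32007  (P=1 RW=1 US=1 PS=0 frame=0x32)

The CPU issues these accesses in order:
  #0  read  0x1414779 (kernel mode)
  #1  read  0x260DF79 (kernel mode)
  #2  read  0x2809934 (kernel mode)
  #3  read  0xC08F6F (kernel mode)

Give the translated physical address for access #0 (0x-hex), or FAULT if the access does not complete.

Trace:
#0 VA=0x1414779 (r,kernel):
  [0] read 0x1E idx=10: raw=0x22007 flags P=1 W=1 U=1 S=0
  [1] read 0x22 idx=20: raw=0x23007 flags P=1 W=1 U=1 S=0
  ⇒ phys 0x23779  [2 reads]
#1 VA=0x260DF79 (r,kernel):
  [0] read 0x1E idx=19: raw=0x26007 flags P=1 W=1 U=1 S=0
  [1] read 0x26 idx=13: raw=0x2A007 flags P=1 W=1 U=1 S=0
  ⇒ phys 0x2AF79  [2 reads]
#2 VA=0x2809934 (r,kernel):
  [0] read 0x1E idx=20: raw=0x2D007 flags P=1 W=1 U=1 S=0
  [1] read 0x2D idx=9: raw=0x27000 flags P=0 W=0 U=0 S=0
  → PAGE_NOT_PRESENT  (2 entries read)
#3 VA=0xC08F6F (r,kernel):
  [0] read 0x1E idx=6: raw=0x2F007 flags P=1 W=1 U=1 S=0
  [1] read 0x2F idx=8: raw=0x32007 flags P=1 W=1 U=1 S=0
  ⇒ phys 0x32F6F  [2 reads]

Access #0 PA: 0x23779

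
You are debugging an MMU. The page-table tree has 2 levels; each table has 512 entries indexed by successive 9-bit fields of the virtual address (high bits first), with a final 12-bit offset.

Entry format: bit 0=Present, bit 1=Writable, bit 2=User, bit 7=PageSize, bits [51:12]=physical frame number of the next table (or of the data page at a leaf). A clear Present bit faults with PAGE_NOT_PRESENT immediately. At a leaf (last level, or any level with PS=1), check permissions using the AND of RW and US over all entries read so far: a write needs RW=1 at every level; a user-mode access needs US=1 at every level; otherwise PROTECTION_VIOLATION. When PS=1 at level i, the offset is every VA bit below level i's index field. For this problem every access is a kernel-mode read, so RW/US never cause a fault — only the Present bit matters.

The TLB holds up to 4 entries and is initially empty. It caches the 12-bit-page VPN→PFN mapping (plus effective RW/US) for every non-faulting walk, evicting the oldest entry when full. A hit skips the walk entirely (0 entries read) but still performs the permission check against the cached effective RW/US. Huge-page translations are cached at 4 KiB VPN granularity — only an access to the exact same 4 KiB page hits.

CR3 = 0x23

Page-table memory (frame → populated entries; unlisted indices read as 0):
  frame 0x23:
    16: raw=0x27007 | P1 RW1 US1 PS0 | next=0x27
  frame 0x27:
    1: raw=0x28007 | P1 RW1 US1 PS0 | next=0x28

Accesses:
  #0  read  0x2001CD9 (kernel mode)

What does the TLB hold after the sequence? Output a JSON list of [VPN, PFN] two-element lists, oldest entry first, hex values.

Per-access translation:
#0 VA=0x2001CD9 (r,kernel):
  L0 @0x23[16] → 0x27007  P=1,RW=1,US=1,PS=0
  L1 @0x27[1] → 0x28007  P=1,RW=1,US=1,PS=0
  ✓ 0x28CD9  — 2 lookups

TLB: [["0x2001", "0x28"]]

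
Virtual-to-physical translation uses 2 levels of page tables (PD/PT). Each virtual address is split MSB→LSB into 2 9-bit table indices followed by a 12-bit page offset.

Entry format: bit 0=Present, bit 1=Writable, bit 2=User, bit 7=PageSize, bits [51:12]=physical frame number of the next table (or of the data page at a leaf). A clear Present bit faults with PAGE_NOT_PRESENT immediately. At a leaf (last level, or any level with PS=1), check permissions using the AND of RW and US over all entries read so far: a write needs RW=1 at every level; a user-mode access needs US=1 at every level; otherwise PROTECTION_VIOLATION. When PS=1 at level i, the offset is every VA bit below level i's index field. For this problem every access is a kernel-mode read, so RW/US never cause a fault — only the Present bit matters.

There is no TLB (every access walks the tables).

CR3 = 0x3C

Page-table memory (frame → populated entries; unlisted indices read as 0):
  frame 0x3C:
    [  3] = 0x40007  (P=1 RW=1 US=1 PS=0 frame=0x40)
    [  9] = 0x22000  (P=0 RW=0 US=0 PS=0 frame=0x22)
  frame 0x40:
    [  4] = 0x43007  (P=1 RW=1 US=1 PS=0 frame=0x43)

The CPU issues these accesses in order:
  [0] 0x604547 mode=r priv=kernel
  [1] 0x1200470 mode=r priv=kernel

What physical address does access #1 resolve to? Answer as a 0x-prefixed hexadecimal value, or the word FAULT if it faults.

Trace:
#0 VA=0x604547 (r,kernel):
  L0 @0x3C[3] → 0x40007  P=1,RW=1,US=1,PS=0
  L1 @0x40[4] → 0x43007  P=1,RW=1,US=1,PS=0
  ✓ 0x43547  — 2 lookups
#1 VA=0x1200470 (r,kernel):
  L0 @0x3C[9] → 0x22000  P=0,RW=0,US=0,PS=0
  → PAGE_NOT_PRESENT  (1 entries read)

Access #1 PA: FAULT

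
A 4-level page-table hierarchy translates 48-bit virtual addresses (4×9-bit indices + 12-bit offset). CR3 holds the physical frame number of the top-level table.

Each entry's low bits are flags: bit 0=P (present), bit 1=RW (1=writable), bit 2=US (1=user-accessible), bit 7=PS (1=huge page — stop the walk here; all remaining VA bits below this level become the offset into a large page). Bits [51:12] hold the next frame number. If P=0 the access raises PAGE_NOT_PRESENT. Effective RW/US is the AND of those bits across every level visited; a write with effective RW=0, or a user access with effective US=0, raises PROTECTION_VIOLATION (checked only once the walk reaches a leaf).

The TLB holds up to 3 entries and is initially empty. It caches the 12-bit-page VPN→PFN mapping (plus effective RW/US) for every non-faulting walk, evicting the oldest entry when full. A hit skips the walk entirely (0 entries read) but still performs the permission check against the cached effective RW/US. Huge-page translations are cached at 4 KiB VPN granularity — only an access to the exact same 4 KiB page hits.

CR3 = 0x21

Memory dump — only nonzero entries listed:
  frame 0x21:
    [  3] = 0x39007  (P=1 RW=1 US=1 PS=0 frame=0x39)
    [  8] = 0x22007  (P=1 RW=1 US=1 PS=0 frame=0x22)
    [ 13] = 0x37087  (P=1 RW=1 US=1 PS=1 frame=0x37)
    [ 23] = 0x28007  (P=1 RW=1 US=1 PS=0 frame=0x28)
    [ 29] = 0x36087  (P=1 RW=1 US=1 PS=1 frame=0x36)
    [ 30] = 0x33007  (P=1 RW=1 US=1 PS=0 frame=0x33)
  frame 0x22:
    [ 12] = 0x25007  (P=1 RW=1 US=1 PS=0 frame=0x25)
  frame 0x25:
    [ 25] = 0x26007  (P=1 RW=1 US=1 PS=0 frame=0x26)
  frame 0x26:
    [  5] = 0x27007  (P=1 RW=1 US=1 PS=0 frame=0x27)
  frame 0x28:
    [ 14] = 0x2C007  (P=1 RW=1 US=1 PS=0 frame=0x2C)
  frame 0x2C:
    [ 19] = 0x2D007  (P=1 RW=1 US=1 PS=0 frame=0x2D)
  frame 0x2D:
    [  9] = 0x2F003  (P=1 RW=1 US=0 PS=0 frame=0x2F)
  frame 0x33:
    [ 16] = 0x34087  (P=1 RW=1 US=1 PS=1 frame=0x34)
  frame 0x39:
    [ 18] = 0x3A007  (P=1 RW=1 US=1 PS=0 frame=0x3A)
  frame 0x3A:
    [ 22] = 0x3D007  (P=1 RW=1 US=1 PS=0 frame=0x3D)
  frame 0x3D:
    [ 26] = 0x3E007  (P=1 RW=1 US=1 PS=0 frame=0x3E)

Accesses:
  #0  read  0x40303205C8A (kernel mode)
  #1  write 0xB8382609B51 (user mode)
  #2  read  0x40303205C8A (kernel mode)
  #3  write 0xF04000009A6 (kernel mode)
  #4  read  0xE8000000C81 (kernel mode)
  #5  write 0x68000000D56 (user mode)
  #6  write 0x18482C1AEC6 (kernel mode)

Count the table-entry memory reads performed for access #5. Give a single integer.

Per-access translation:
#0 VA=0x40303205C8A (r,kernel):
  [0] read 0x21 idx=8: raw=0x22007 flags P=1 W=1 U=1 S=0
  [1] read 0x22 idx=12: raw=0x25007 flags P=1 W=1 U=1 S=0
  [2] read 0x25 idx=25: raw=0x26007 flags P=1 W=1 U=1 S=0
  [3] read 0x26 idx=5: raw=0x27007 flags P=1 W=1 U=1 S=0
  ✓ 0x27C8A  — 4 lookups
#1 VA=0xB8382609B51 (w,user):
  [0] read 0x21 idx=23: raw=0x28007 flags P=1 W=1 U=1 S=0
  [1] read 0x28 idx=14: raw=0x2C007 flags P=1 W=1 U=1 S=0
  [2] read 0x2C idx=19: raw=0x2D007 flags P=1 W=1 U=1 S=0
  [3] read 0x2D idx=9: raw=0x2F003 flags P=1 W=1 U=0 S=0
  → PROTECTION_VIOLATION  (4 entries read)
#2 VA=0x40303205C8A (r,kernel):
  TLB hit vpn=0x40303205 → PA=0x27C8A
#3 VA=0xF04000009A6 (w,kernel):
  [0] read 0x21 idx=30: raw=0x33007 flags P=1 W=1 U=1 S=0
  [1] read 0x33 idx=16: raw=0x34087 flags P=1 W=1 U=1 S=1
  ✓ 0x349A6 (huge @L1)  — 2 lookups
#4 VA=0xE8000000C81 (r,kernel):
  [0] read 0x21 idx=29: raw=0x36087 flags P=1 W=1 U=1 S=1
  ✓ 0x36C81 (huge @L0)  — 1 lookups
#5 VA=0x68000000D56 (w,user):
  [0] read 0x21 idx=13: raw=0x37087 flags P=1 W=1 U=1 S=1
  ✓ 0x37D56 (huge @L0)  — 1 lookups
#6 VA=0x18482C1AEC6 (w,kernel):
  [0] read 0x21 idx=3: raw=0x39007 flags P=1 W=1 U=1 S=0
  [1] read 0x39 idx=18: raw=0x3A007 flags P=1 W=1 U=1 S=0
  [2] read 0x3A idx=22: raw=0x3D007 flags P=1 W=1 U=1 S=0
  [3] read 0x3D idx=26: raw=0x3E007 flags P=1 W=1 U=1 S=0
  ✓ 0x3EEC6  — 4 lookups

Entries read for #5: 1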